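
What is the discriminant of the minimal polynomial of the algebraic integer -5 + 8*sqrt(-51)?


The element -5 + 8*sqrt(-51) has minimal polynomial:
x^2 + 10*x + 3289
Discriminant = (10)^2 - 4*(3289)
= 100 - 13156
= -13056

-13056


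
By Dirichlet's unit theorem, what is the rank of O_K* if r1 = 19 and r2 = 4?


By Dirichlet's unit theorem:
rank = r1 + r2 - 1
= 19 + 4 - 1
= 22

22


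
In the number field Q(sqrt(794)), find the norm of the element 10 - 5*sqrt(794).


N(a + b*sqrt(d)) = a^2 - d*b^2
= (10)^2 - (794)*(-5)^2
= 100 - 19850
= -19750

-19750


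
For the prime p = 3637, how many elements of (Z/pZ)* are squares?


For prime p, the number of non-zero quadratic residues is (p-1)/2.
= (3637-1)/2
= 1818

1818


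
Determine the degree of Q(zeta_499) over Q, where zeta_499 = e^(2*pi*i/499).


The degree equals Euler's totient phi(499).
499 = 499
phi(499) = 498

498


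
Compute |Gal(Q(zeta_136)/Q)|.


|Gal(Q(zeta_136)/Q)| = phi(136)
= 64

64


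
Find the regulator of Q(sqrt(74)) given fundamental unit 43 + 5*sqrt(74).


epsilon = 43 + 5*sqrt(74)
= 86.0116
R = ln(86.0116)
= 4.4545

4.4545


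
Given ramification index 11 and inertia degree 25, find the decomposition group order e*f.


|D_P| = e * f
= 11 * 25
= 275

275


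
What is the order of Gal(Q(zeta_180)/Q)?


|Gal(Q(zeta_180)/Q)| = phi(180)
= 48

48


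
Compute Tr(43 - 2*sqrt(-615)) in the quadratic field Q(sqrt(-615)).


Tr(a + b*sqrt(d)) = (a + b*sqrt(d)) + (a - b*sqrt(d)) = 2a
= 2 * (43)
= 86

86


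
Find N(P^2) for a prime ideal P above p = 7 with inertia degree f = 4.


N(P^a) = p^(a*f)
= 7^(2*4)
= 7^8
= 5764801

5764801


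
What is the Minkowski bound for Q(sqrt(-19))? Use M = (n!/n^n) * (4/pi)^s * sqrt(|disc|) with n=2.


d = -19, d mod 4 = 1, so disc(K) = d = -19; |disc(K)| = 19
Imaginary quadratic field, so n = 2, s = r2 = 1, r1 = 0
M = (n!/n^n) * (4/pi)^s * sqrt(|disc(K)|) = (2!/2^2) * (4/pi)^1 * sqrt(19)
= 0.5 * 1.273240 * 4.358899
= 2.7750

2.7750


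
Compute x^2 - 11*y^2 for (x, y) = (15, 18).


x^2 - d*y^2
= 15^2 - 11*18^2
= 225 - 3564
= -3339

-3339


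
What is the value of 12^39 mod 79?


p = 79 is prime and the exponent is (p-1)/2 = 39, so by Euler's criterion 12^39 = (12/79) = +1 or -1 mod 79.
Compute by square-and-multiply:
  39 = 32 + 4 + 2 + 1 (binary 100111)
  Repeated squaring mod 79: 12^1 = 12, 12^2 = 65, 12^4 = 38, 12^8 = 22, 12^16 = 10, 12^32 = 21
  12^39 = 12^32 * 12^4 * 12^2 * 12^1 = 21 * 38 * 65 * 12 mod 79
    21 * 38 = 798 = 8 mod 79
    8 * 65 = 520 = 46 mod 79
    46 * 12 = 552 = 78 mod 79
  12^39 = 78 mod 79
Result 78 = p - 1 = -1 mod 79: 12 is a quadratic non-residue mod 79. As a residue in [0, p-1] the value is 78.
12^39 mod 79 = 78

78


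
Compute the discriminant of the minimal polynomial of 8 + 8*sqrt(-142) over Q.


The element 8 + 8*sqrt(-142) has minimal polynomial:
x^2 - 16*x + 9152
Discriminant = (-16)^2 - 4*(9152)
= 256 - 36608
= -36352

-36352


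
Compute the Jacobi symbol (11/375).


Compute (11/375) via quadratic reciprocity:
  reciprocity: (11/375) -> -(375/11)
  reduce: (1/11)
  (1/11) = 1
Product of signs = -1

-1


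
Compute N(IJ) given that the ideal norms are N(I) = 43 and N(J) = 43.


N(IJ) = N(I) * N(J)
= 43 * 43
= 1849

1849


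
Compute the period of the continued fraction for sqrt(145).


Run the CF algorithm for sqrt(145).
a_0 = floor(sqrt(145)) = 12; set m_0=0, q_0=1.
Recurrence: m' = q*a - m,  q' = (d - m'^2)/q,  a' = floor((a_0 + m')/q').
  step 1: m=12, q=1, a=24
a_1 = 2*a_0 = 24, so the period closes here.
sqrt(145) = [12; 24]
Period length = 1

1


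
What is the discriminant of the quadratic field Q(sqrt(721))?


For K = Q(sqrt(d)) with d squarefree: disc(K) = d if d = 1 mod 4, and disc(K) = 4d if d = 2 or 3 mod 4.
Here d = 721, and d mod 4 = 1.
d = 1 mod 4 (O_K = Z[(1+sqrt(d))/2]), so disc(K) = d = 721

721


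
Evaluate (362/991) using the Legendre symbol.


p = 991 is prime, so compute (362/991) with the reciprocity algorithm (Jacobi-symbol steps: pull out 2s via (2/n), flip via reciprocity, reduce):
  pull out 2: (2/991) = +1  (since 991 mod 8 = 7)
  reciprocity: (181/991) -> +(991/181)
  reduce: (86/181)
  pull out 2: (2/181) = -1  (since 181 mod 8 = 5)
  reciprocity: (43/181) -> +(181/43)
  reduce: (9/43)
  reciprocity: (9/43) -> +(43/9)
  reduce: (7/9)
  reciprocity: (7/9) -> +(9/7)
  reduce: (2/7)
  pull out 2: (2/7) = +1  (since 7 mod 8 = 7)
  (1/7) = 1
Product of signs = -1
(362/991) = -1

-1


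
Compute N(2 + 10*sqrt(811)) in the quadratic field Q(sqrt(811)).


N(a + b*sqrt(d)) = a^2 - d*b^2
= (2)^2 - (811)*(10)^2
= 4 - 81100
= -81096

-81096


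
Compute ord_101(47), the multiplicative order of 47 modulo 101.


We want ord_101(47), the smallest k >= 1 with 47^k = 1 mod 101.
n = 101 = 101, phi(101) = 100; the order divides phi(n).
Divisors of 100: 1, 2, 4, 5, 10, 20, 25, 50, 100
Repeated squaring mod 101: 47^1 = 47, 47^2 = 88, 47^4 = 68, 47^8 = 79, 47^16 = 80, 47^32 = 37, 47^64 = 56
Test divisors in increasing order:
  k=1: 47^1 = 47 mod 101
  k=2: 47^2 = 88 mod 101
  k=4: 47^4 = 68 mod 101
  k=5: 47^5 = 68 * 47 = 65 mod 101
  k=10: 47^10 = 79 * 88 = 84 mod 101
  k=20: 47^20 = 80 * 68 = 87 mod 101
  k=25: 47^25 = 80 * 79 * 47 = 100 mod 101
  k=50: 47^50 = 37 * 80 * 88 = 1 mod 101  <- first divisor giving 1
Order = 50

50


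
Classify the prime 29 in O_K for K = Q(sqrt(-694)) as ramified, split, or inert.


K = Q(sqrt(-694)). Since d mod 4 = 2, disc(K) = -2776.
Check p | disc: -2776 mod 29 = 8.
p does not divide disc. Compute Legendre symbol (d/p):
2^((29-1)/2) mod 29 = -1
(d/p) = -1, so p is inert: (p) stays prime with e=1, f=2, g=1.
Therefore p is inert.

inert


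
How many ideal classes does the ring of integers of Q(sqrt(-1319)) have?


K = Q(sqrt(-1319)). d mod 4 = 1, so D = disc(K) = d = -1319
h(K) equals the number of primitive reduced positive-definite forms (a, b, c) = a*x^2 + b*x*y + c*y^2 with b^2 - 4ac = D,
where reduced means |b| <= a <= c, with b >= 0 whenever |b| = a or a = c, and primitive means gcd(a, b, c) = 1.
Reduced forces 3a^2 <= |D| = 1319, so 1 <= a <= 20; b must have the parity of D, and c = (b^2 - D)/(4a) must be an integer >= a.
Enumerate a = 1..20, b in [-a, a]:
  a=1: (1, 1, 330)  [1]
  a=2: (2, -1, 165), (2, 1, 165)  [2]
  a=3: (3, -1, 110), (3, 1, 110)  [2]
  a=4: (4, -3, 83), (4, 3, 83)  [2]
  a=5: (5, -1, 66), (5, 1, 66)  [2]
  a=6: (6, -5, 56), (6, -1, 55), (6, 1, 55), (6, 5, 56)  [4]
  a=7: (7, -5, 48), (7, 5, 48)  [2]
  a=8: (8, -5, 42), (8, 5, 42)  [2]
  a=9: (9, -7, 38), (9, 7, 38)  [2]
  a=10: (10, -9, 35), (10, -1, 33), (10, 1, 33), (10, 9, 35)  [4]
  a=11: (11, -1, 30), (11, 1, 30)  [2]
  a=12: (12, -11, 30), (12, -5, 28), (12, 5, 28), (12, 11, 30)  [4]
  a=13: none
  a=14: (14, -9, 25), (14, -5, 24), (14, 5, 24), (14, 9, 25)  [4]
  a=15: (15, -11, 24), (15, -1, 22), (15, 1, 22), (15, 11, 24)  [4]
  a=16: (16, -5, 21), (16, 5, 21)  [2]
  a=17: none
  a=18: (18, -11, 20), (18, -7, 19), (18, 7, 19), (18, 11, 20)  [4]
  a=19: none
  a=20: (20, -19, 21), (20, 19, 21)  [2]
Total reduced forms: 1 + 2 + 2 + 2 + 2 + 4 + 2 + 2 + 2 + 4 + 2 + 4 + 4 + 4 + 2 + 4 + 2 = 45
h = 45

45


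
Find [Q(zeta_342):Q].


The degree equals Euler's totient phi(342).
342 = 2 * 3^2 * 19
phi(342) = 108

108


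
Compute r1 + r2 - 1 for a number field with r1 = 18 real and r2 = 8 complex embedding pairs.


By Dirichlet's unit theorem:
rank = r1 + r2 - 1
= 18 + 8 - 1
= 25

25


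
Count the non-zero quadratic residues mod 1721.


For prime p, the number of non-zero quadratic residues is (p-1)/2.
= (1721-1)/2
= 860

860


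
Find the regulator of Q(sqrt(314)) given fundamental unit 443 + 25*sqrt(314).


epsilon = 443 + 25*sqrt(314)
= 886.0011
R = ln(886.0011)
= 6.7867

6.7867


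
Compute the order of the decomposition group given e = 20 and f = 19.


|D_P| = e * f
= 20 * 19
= 380

380


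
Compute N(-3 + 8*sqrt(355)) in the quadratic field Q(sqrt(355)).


N(a + b*sqrt(d)) = a^2 - d*b^2
= (-3)^2 - (355)*(8)^2
= 9 - 22720
= -22711

-22711


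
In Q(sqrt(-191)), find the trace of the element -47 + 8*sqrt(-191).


Tr(a + b*sqrt(d)) = (a + b*sqrt(d)) + (a - b*sqrt(d)) = 2a
= 2 * (-47)
= -94

-94


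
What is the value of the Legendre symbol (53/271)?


p = 271 is prime, so compute (53/271) with the reciprocity algorithm (Jacobi-symbol steps: pull out 2s via (2/n), flip via reciprocity, reduce):
  reciprocity: (53/271) -> +(271/53)
  reduce: (6/53)
  pull out 2: (2/53) = -1  (since 53 mod 8 = 5)
  reciprocity: (3/53) -> +(53/3)
  reduce: (2/3)
  pull out 2: (2/3) = -1  (since 3 mod 8 = 3)
  (1/3) = 1
Product of signs = 1
(53/271) = 1

1


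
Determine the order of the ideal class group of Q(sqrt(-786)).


K = Q(sqrt(-786)). d mod 4 = 2, so D = disc(K) = 4d = -3144
h(K) equals the number of primitive reduced positive-definite forms (a, b, c) = a*x^2 + b*x*y + c*y^2 with b^2 - 4ac = D,
where reduced means |b| <= a <= c, with b >= 0 whenever |b| = a or a = c, and primitive means gcd(a, b, c) = 1.
Reduced forces 3a^2 <= |D| = 3144, so 1 <= a <= 32; b must have the parity of D, and c = (b^2 - D)/(4a) must be an integer >= a.
Enumerate a = 1..32, b in [-a, a]:
  a=1: (1, 0, 786)  [1]
  a=2: (2, 0, 393)  [1]
  a=3: (3, 0, 262)  [1]
  a=4: none
  a=5: (5, -4, 158), (5, 4, 158)  [2]
  a=6: (6, 0, 131)  [1]
  a=7..9: none
  a=10: (10, -4, 79), (10, 4, 79)  [2]
  a=11..14: none
  a=15: (15, -6, 53), (15, 6, 53)  [2]
  a=16: none
  a=17: (17, -16, 50), (17, 16, 50)  [2]
  a=18..24: none
  a=25: (25, -16, 34), (25, 16, 34)  [2]
  a=26..29: none
  a=30: (30, -24, 31), (30, 24, 31)  [2]
  a=31..32: none
Total reduced forms: 1 + 1 + 1 + 2 + 1 + 2 + 2 + 2 + 2 + 2 = 16
h = 16

16


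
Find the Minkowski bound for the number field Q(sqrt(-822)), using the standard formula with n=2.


d = -822, d mod 4 = 2, so disc(K) = 4d = -3288; |disc(K)| = 3288
Imaginary quadratic field, so n = 2, s = r2 = 1, r1 = 0
M = (n!/n^n) * (4/pi)^s * sqrt(|disc(K)|) = (2!/2^2) * (4/pi)^1 * sqrt(3288)
= 0.5 * 1.273240 * 57.341085
= 36.5045

36.5045


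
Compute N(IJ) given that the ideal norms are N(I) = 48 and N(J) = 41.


N(IJ) = N(I) * N(J)
= 48 * 41
= 1968

1968


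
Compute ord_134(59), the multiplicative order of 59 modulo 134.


We want ord_134(59), the smallest k >= 1 with 59^k = 1 mod 134.
n = 134 = 2 * 67, phi(134) = 66; the order divides phi(n).
Divisors of 66: 1, 2, 3, 6, 11, 22, 33, 66
Repeated squaring mod 134: 59^1 = 59, 59^2 = 131, 59^4 = 9, 59^8 = 81, 59^16 = 129, 59^32 = 25, 59^64 = 89
Test divisors in increasing order:
  k=1: 59^1 = 59 mod 134
  k=2: 59^2 = 131 mod 134
  k=3: 59^3 = 131 * 59 = 91 mod 134
  k=6: 59^6 = 9 * 131 = 107 mod 134
  k=11: 59^11 = 81 * 131 * 59 = 1 mod 134  <- first divisor giving 1
Order = 11

11


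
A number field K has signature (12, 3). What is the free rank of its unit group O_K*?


By Dirichlet's unit theorem:
rank = r1 + r2 - 1
= 12 + 3 - 1
= 14

14


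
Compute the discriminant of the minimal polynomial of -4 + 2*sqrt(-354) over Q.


The element -4 + 2*sqrt(-354) has minimal polynomial:
x^2 + 8*x + 1432
Discriminant = (8)^2 - 4*(1432)
= 64 - 5728
= -5664

-5664


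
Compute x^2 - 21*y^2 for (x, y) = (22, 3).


x^2 - d*y^2
= 22^2 - 21*3^2
= 484 - 189
= 295

295


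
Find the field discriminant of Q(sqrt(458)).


For K = Q(sqrt(d)) with d squarefree: disc(K) = d if d = 1 mod 4, and disc(K) = 4d if d = 2 or 3 mod 4.
Here d = 458, and d mod 4 = 2.
d = 2 mod 4, not 1 (O_K = Z[sqrt(d)]), so disc(K) = 4d = 4 * (458) = 1832

1832


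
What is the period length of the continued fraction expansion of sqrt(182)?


Run the CF algorithm for sqrt(182).
a_0 = floor(sqrt(182)) = 13; set m_0=0, q_0=1.
Recurrence: m' = q*a - m,  q' = (d - m'^2)/q,  a' = floor((a_0 + m')/q').
  step 1: m=13, q=13, a=2
  step 2: m=13, q=1, a=26
a_2 = 2*a_0 = 26, so the period closes here.
sqrt(182) = [13; 2, 26]
Period length = 2

2


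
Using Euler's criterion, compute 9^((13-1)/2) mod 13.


p = 13 is prime and the exponent is (p-1)/2 = 6, so by Euler's criterion 9^6 = (9/13) = +1 or -1 mod 13.
Compute by square-and-multiply:
  6 = 4 + 2 (binary 110)
  Repeated squaring mod 13: 9^1 = 9, 9^2 = 3, 9^4 = 9
  9^6 = 9^4 * 9^2 = 9 * 3 mod 13
    9 * 3 = 27 = 1 mod 13
  9^6 = 1 mod 13
Result 1: 9 is a quadratic residue mod 13.
9^6 mod 13 = 1

1


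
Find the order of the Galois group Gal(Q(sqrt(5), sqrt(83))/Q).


The 2 square roots of distinct primes are multiplicatively independent over Q,
so [K:Q] = 2^2 and Gal(K/Q) is isomorphic to (Z/2Z)^2.
|Gal| = 2^2 = 4

4


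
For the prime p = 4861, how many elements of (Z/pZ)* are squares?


For prime p, the number of non-zero quadratic residues is (p-1)/2.
= (4861-1)/2
= 2430

2430


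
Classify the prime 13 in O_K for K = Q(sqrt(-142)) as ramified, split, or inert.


K = Q(sqrt(-142)). Since d mod 4 = 2, disc(K) = -568.
Check p | disc: -568 mod 13 = 4.
p does not divide disc. Compute Legendre symbol (d/p):
1^((13-1)/2) mod 13 = 1
(d/p) = 1, so p splits: (p) = P*P' with e=1, f=1, g=2.
Therefore p is split.

split


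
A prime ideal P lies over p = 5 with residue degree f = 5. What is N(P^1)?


N(P^a) = p^(a*f)
= 5^(1*5)
= 5^5
= 3125

3125


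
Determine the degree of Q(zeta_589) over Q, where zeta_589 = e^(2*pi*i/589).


The degree equals Euler's totient phi(589).
589 = 19 * 31
phi(589) = 540

540


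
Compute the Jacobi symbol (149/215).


Compute (149/215) via quadratic reciprocity:
  reciprocity: (149/215) -> +(215/149)
  reduce: (66/149)
  pull out 2: (2/149) = -1  (since 149 mod 8 = 5)
  reciprocity: (33/149) -> +(149/33)
  reduce: (17/33)
  reciprocity: (17/33) -> +(33/17)
  reduce: (16/17)
  pull out 2: (2/17) = +1  (since 17 mod 8 = 1)
  pull out 2: (2/17) = +1  (since 17 mod 8 = 1)
  pull out 2: (2/17) = +1  (since 17 mod 8 = 1)
  pull out 2: (2/17) = +1  (since 17 mod 8 = 1)
  (1/17) = 1
Product of signs = -1

-1


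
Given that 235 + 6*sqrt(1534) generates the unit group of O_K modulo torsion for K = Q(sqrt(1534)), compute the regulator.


epsilon = 235 + 6*sqrt(1534)
= 469.9979
R = ln(469.9979)
= 6.1527

6.1527


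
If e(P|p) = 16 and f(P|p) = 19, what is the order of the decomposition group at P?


|D_P| = e * f
= 16 * 19
= 304

304


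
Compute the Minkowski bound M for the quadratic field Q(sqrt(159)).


d = 159, d mod 4 = 3, so disc(K) = 4d = 636; |disc(K)| = 636
Real quadratic field, so n = 2, s = r2 = 0, r1 = 2
M = (n!/n^n) * (4/pi)^s * sqrt(|disc(K)|) = (2!/2^2) * (4/pi)^0 * sqrt(636)
= 0.5 * 1.000000 * 25.219040
= 12.6095

12.6095


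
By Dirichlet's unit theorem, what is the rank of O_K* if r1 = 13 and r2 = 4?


By Dirichlet's unit theorem:
rank = r1 + r2 - 1
= 13 + 4 - 1
= 16

16


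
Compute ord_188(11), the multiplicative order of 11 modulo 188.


We want ord_188(11), the smallest k >= 1 with 11^k = 1 mod 188.
n = 188 = 2^2 * 47, phi(188) = 92; the order divides phi(n).
Divisors of 92: 1, 2, 4, 23, 46, 92
Repeated squaring mod 188: 11^1 = 11, 11^2 = 121, 11^4 = 165, 11^8 = 153, 11^16 = 97, 11^32 = 9, 11^64 = 81
Test divisors in increasing order:
  k=1: 11^1 = 11 mod 188
  k=2: 11^2 = 121 mod 188
  k=4: 11^4 = 165 mod 188
  k=23: 11^23 = 97 * 165 * 121 * 11 = 187 mod 188
  k=46: 11^46 = 9 * 153 * 165 * 121 = 1 mod 188  <- first divisor giving 1
Order = 46

46


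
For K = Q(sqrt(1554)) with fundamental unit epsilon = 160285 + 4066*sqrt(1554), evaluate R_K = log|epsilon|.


epsilon = 160285 + 4066*sqrt(1554)
= 320570.0000
R = ln(320570.0000)
= 12.6779

12.6779


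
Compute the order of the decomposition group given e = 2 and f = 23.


|D_P| = e * f
= 2 * 23
= 46

46


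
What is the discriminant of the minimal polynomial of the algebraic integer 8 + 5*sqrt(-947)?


The element 8 + 5*sqrt(-947) has minimal polynomial:
x^2 - 16*x + 23739
Discriminant = (-16)^2 - 4*(23739)
= 256 - 94956
= -94700

-94700


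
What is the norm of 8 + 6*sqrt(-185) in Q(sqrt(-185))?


N(a + b*sqrt(d)) = a^2 - d*b^2
= (8)^2 - (-185)*(6)^2
= 64 + 6660
= 6724

6724


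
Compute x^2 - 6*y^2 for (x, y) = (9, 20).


x^2 - d*y^2
= 9^2 - 6*20^2
= 81 - 2400
= -2319

-2319


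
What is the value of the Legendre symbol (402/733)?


p = 733 is prime, so compute (402/733) with the reciprocity algorithm (Jacobi-symbol steps: pull out 2s via (2/n), flip via reciprocity, reduce):
  pull out 2: (2/733) = -1  (since 733 mod 8 = 5)
  reciprocity: (201/733) -> +(733/201)
  reduce: (130/201)
  pull out 2: (2/201) = +1  (since 201 mod 8 = 1)
  reciprocity: (65/201) -> +(201/65)
  reduce: (6/65)
  pull out 2: (2/65) = +1  (since 65 mod 8 = 1)
  reciprocity: (3/65) -> +(65/3)
  reduce: (2/3)
  pull out 2: (2/3) = -1  (since 3 mod 8 = 3)
  (1/3) = 1
Product of signs = 1
(402/733) = 1

1


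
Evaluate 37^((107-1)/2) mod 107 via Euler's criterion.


p = 107 is prime and the exponent is (p-1)/2 = 53, so by Euler's criterion 37^53 = (37/107) = +1 or -1 mod 107.
Compute by square-and-multiply:
  53 = 32 + 16 + 4 + 1 (binary 110101)
  Repeated squaring mod 107: 37^1 = 37, 37^2 = 85, 37^4 = 56, 37^8 = 33, 37^16 = 19, 37^32 = 40
  37^53 = 37^32 * 37^16 * 37^4 * 37^1 = 40 * 19 * 56 * 37 mod 107
    40 * 19 = 760 = 11 mod 107
    11 * 56 = 616 = 81 mod 107
    81 * 37 = 2997 = 1 mod 107
  37^53 = 1 mod 107
Result 1: 37 is a quadratic residue mod 107.
37^53 mod 107 = 1

1


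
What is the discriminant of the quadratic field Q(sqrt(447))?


For K = Q(sqrt(d)) with d squarefree: disc(K) = d if d = 1 mod 4, and disc(K) = 4d if d = 2 or 3 mod 4.
Here d = 447, and d mod 4 = 3.
d = 3 mod 4, not 1 (O_K = Z[sqrt(d)]), so disc(K) = 4d = 4 * (447) = 1788

1788


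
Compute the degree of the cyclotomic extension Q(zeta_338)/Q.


The degree equals Euler's totient phi(338).
338 = 2 * 13^2
phi(338) = 156

156


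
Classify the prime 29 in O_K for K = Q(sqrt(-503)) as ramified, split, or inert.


K = Q(sqrt(-503)). Since d mod 4 = 1, disc(K) = -503.
Check p | disc: -503 mod 29 = 19.
p does not divide disc. Compute Legendre symbol (d/p):
19^((29-1)/2) mod 29 = -1
(d/p) = -1, so p is inert: (p) stays prime with e=1, f=2, g=1.
Therefore p is inert.

inert


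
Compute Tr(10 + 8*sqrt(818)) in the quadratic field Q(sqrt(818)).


Tr(a + b*sqrt(d)) = (a + b*sqrt(d)) + (a - b*sqrt(d)) = 2a
= 2 * (10)
= 20

20


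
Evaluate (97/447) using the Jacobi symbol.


Compute (97/447) via quadratic reciprocity:
  reciprocity: (97/447) -> +(447/97)
  reduce: (59/97)
  reciprocity: (59/97) -> +(97/59)
  reduce: (38/59)
  pull out 2: (2/59) = -1  (since 59 mod 8 = 3)
  reciprocity: (19/59) -> -(59/19)
  reduce: (2/19)
  pull out 2: (2/19) = -1  (since 19 mod 8 = 3)
  (1/19) = 1
Product of signs = -1

-1


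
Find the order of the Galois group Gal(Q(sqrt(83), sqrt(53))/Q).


The 2 square roots of distinct primes are multiplicatively independent over Q,
so [K:Q] = 2^2 and Gal(K/Q) is isomorphic to (Z/2Z)^2.
|Gal| = 2^2 = 4

4


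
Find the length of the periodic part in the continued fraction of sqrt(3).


Run the CF algorithm for sqrt(3).
a_0 = floor(sqrt(3)) = 1; set m_0=0, q_0=1.
Recurrence: m' = q*a - m,  q' = (d - m'^2)/q,  a' = floor((a_0 + m')/q').
  step 1: m=1, q=2, a=1
  step 2: m=1, q=1, a=2
a_2 = 2*a_0 = 2, so the period closes here.
sqrt(3) = [1; 1, 2]
Period length = 2

2


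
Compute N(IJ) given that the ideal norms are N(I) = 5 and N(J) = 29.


N(IJ) = N(I) * N(J)
= 5 * 29
= 145

145


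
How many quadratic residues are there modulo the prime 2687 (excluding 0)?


For prime p, the number of non-zero quadratic residues is (p-1)/2.
= (2687-1)/2
= 1343

1343


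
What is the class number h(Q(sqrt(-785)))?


K = Q(sqrt(-785)). d mod 4 = 3, so D = disc(K) = 4d = -3140
h(K) equals the number of primitive reduced positive-definite forms (a, b, c) = a*x^2 + b*x*y + c*y^2 with b^2 - 4ac = D,
where reduced means |b| <= a <= c, with b >= 0 whenever |b| = a or a = c, and primitive means gcd(a, b, c) = 1.
Reduced forces 3a^2 <= |D| = 3140, so 1 <= a <= 32; b must have the parity of D, and c = (b^2 - D)/(4a) must be an integer >= a.
Enumerate a = 1..32, b in [-a, a]:
  a=1: (1, 0, 785)  [1]
  a=2: (2, 2, 393)  [1]
  a=3: (3, -2, 262), (3, 2, 262)  [2]
  a=4: none
  a=5: (5, 0, 157)  [1]
  a=6: (6, -2, 131), (6, 2, 131)  [2]
  a=7..8: none
  a=9: (9, -8, 89), (9, 8, 89)  [2]
  a=10: (10, 10, 81)  [1]
  a=11..14: none
  a=15: (15, -10, 54), (15, 10, 54)  [2]
  a=16..17: none
  a=18: (18, -10, 45), (18, 10, 45)  [2]
  a=19..26: none
  a=27: (27, -10, 30), (27, 10, 30)  [2]
  a=28..32: none
Total reduced forms: 1 + 1 + 2 + 1 + 2 + 2 + 1 + 2 + 2 + 2 = 16
h = 16

16


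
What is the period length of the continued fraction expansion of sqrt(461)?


Run the CF algorithm for sqrt(461).
a_0 = floor(sqrt(461)) = 21; set m_0=0, q_0=1.
Recurrence: m' = q*a - m,  q' = (d - m'^2)/q,  a' = floor((a_0 + m')/q').
  step 1: m=21, q=20, a=2
  step 2: m=19, q=5, a=8
  step 3: m=21, q=4, a=10
  step 4: m=19, q=25, a=1
  step 5: m=6, q=17, a=1
  step 6: m=11, q=20, a=1
  step 7: m=9, q=19, a=1
  step 8: m=10, q=19, a=1
  step 9: m=9, q=20, a=1
  step 10: m=11, q=17, a=1
  step 11: m=6, q=25, a=1
  step 12: m=19, q=4, a=10
  step 13: m=21, q=5, a=8
  step 14: m=19, q=20, a=2
  step 15: m=21, q=1, a=42
a_15 = 2*a_0 = 42, so the period closes here.
sqrt(461) = [21; 2, 8, 10, 1, 1, 1, 1, 1, 1, 1, 1, 10, 8, 2, 42]
Period length = 15

15


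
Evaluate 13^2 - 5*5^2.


x^2 - d*y^2
= 13^2 - 5*5^2
= 169 - 125
= 44

44


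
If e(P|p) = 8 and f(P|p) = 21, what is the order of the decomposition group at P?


|D_P| = e * f
= 8 * 21
= 168

168


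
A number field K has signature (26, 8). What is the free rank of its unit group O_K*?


By Dirichlet's unit theorem:
rank = r1 + r2 - 1
= 26 + 8 - 1
= 33

33


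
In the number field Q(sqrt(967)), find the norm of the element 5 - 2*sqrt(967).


N(a + b*sqrt(d)) = a^2 - d*b^2
= (5)^2 - (967)*(-2)^2
= 25 - 3868
= -3843

-3843


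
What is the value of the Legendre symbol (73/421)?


p = 421 is prime, so compute (73/421) with the reciprocity algorithm (Jacobi-symbol steps: pull out 2s via (2/n), flip via reciprocity, reduce):
  reciprocity: (73/421) -> +(421/73)
  reduce: (56/73)
  pull out 2: (2/73) = +1  (since 73 mod 8 = 1)
  pull out 2: (2/73) = +1  (since 73 mod 8 = 1)
  pull out 2: (2/73) = +1  (since 73 mod 8 = 1)
  reciprocity: (7/73) -> +(73/7)
  reduce: (3/7)
  reciprocity: (3/7) -> -(7/3)
  reduce: (1/3)
  (1/3) = 1
Product of signs = -1
(73/421) = -1

-1


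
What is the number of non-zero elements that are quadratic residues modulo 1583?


For prime p, the number of non-zero quadratic residues is (p-1)/2.
= (1583-1)/2
= 791

791


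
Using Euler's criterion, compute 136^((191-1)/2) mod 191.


p = 191 is prime and the exponent is (p-1)/2 = 95, so by Euler's criterion 136^95 = (136/191) = +1 or -1 mod 191.
Compute by square-and-multiply:
  95 = 64 + 16 + 8 + 4 + 2 + 1 (binary 1011111)
  Repeated squaring mod 191: 136^1 = 136, 136^2 = 160, 136^4 = 6, 136^8 = 36, 136^16 = 150, 136^32 = 153, 136^64 = 107
  136^95 = 136^64 * 136^16 * 136^8 * 136^4 * 136^2 * 136^1 = 107 * 150 * 36 * 6 * 160 * 136 mod 191
    107 * 150 = 16050 = 6 mod 191
    6 * 36 = 216 = 25 mod 191
    25 * 6 = 150 = 150 mod 191
    150 * 160 = 24000 = 125 mod 191
    125 * 136 = 17000 = 1 mod 191
  136^95 = 1 mod 191
Result 1: 136 is a quadratic residue mod 191.
136^95 mod 191 = 1

1


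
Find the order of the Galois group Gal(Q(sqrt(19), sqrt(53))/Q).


The 2 square roots of distinct primes are multiplicatively independent over Q,
so [K:Q] = 2^2 and Gal(K/Q) is isomorphic to (Z/2Z)^2.
|Gal| = 2^2 = 4

4


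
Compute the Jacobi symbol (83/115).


Compute (83/115) via quadratic reciprocity:
  reciprocity: (83/115) -> -(115/83)
  reduce: (32/83)
  pull out 2: (2/83) = -1  (since 83 mod 8 = 3)
  pull out 2: (2/83) = -1  (since 83 mod 8 = 3)
  pull out 2: (2/83) = -1  (since 83 mod 8 = 3)
  pull out 2: (2/83) = -1  (since 83 mod 8 = 3)
  pull out 2: (2/83) = -1  (since 83 mod 8 = 3)
  (1/83) = 1
Product of signs = 1

1


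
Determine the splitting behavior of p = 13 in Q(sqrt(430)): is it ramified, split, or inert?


K = Q(sqrt(430)). Since d mod 4 = 2, disc(K) = 1720.
Check p | disc: 1720 mod 13 = 4.
p does not divide disc. Compute Legendre symbol (d/p):
1^((13-1)/2) mod 13 = 1
(d/p) = 1, so p splits: (p) = P*P' with e=1, f=1, g=2.
Therefore p is split.

split


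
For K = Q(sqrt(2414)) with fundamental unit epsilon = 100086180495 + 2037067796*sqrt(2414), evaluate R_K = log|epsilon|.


epsilon = 100086180495 + 2037067796*sqrt(2414)
= 2.0017e+11
R = ln(2.0017e+11)
= 26.0224

26.0224


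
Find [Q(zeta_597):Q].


The degree equals Euler's totient phi(597).
597 = 3 * 199
phi(597) = 396

396


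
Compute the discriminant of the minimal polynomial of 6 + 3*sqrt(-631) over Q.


The element 6 + 3*sqrt(-631) has minimal polynomial:
x^2 - 12*x + 5715
Discriminant = (-12)^2 - 4*(5715)
= 144 - 22860
= -22716

-22716


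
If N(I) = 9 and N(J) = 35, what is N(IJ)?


N(IJ) = N(I) * N(J)
= 9 * 35
= 315

315


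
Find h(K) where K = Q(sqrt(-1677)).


K = Q(sqrt(-1677)). d mod 4 = 3, so D = disc(K) = 4d = -6708
h(K) equals the number of primitive reduced positive-definite forms (a, b, c) = a*x^2 + b*x*y + c*y^2 with b^2 - 4ac = D,
where reduced means |b| <= a <= c, with b >= 0 whenever |b| = a or a = c, and primitive means gcd(a, b, c) = 1.
Reduced forces 3a^2 <= |D| = 6708, so 1 <= a <= 47; b must have the parity of D, and c = (b^2 - D)/(4a) must be an integer >= a.
Enumerate a = 1..47, b in [-a, a]:
  a=1: (1, 0, 1677)  [1]
  a=2: (2, 2, 839)  [1]
  a=3: (3, 0, 559)  [1]
  a=4..5: none
  a=6: (6, 6, 281)  [1]
  a=7..12: none
  a=13: (13, 0, 129)  [1]
  a=14..22: none
  a=23: (23, -10, 74), (23, 10, 74)  [2]
  a=24..25: none
  a=26: (26, 26, 71)  [1]
  a=27..28: none
  a=29: (29, -22, 62), (29, 22, 62)  [2]
  a=30: none
  a=31: (31, -22, 58), (31, 22, 58)  [2]
  a=32..36: none
  a=37: (37, -10, 46), (37, 10, 46)  [2]
  a=38: none
  a=39: (39, 0, 43)  [1]
  a=40: none
  a=41: (41, 4, 41)  [1]
  a=42..47: none
Total reduced forms: 1 + 1 + 1 + 1 + 1 + 2 + 1 + 2 + 2 + 2 + 1 + 1 = 16
h = 16

16


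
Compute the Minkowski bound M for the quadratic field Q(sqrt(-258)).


d = -258, d mod 4 = 2, so disc(K) = 4d = -1032; |disc(K)| = 1032
Imaginary quadratic field, so n = 2, s = r2 = 1, r1 = 0
M = (n!/n^n) * (4/pi)^s * sqrt(|disc(K)|) = (2!/2^2) * (4/pi)^1 * sqrt(1032)
= 0.5 * 1.273240 * 32.124757
= 20.4513

20.4513


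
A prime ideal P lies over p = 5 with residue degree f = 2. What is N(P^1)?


N(P^a) = p^(a*f)
= 5^(1*2)
= 5^2
= 25

25


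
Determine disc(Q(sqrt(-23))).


For K = Q(sqrt(d)) with d squarefree: disc(K) = d if d = 1 mod 4, and disc(K) = 4d if d = 2 or 3 mod 4.
Here d = -23, and d mod 4 = 1.
d = 1 mod 4 (O_K = Z[(1+sqrt(d))/2]), so disc(K) = d = -23

-23


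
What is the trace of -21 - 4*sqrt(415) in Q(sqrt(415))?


Tr(a + b*sqrt(d)) = (a + b*sqrt(d)) + (a - b*sqrt(d)) = 2a
= 2 * (-21)
= -42

-42


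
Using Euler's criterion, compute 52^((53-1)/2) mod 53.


p = 53 is prime and the exponent is (p-1)/2 = 26, so by Euler's criterion 52^26 = (52/53) = +1 or -1 mod 53.
Compute by square-and-multiply:
  26 = 16 + 8 + 2 (binary 11010)
  Repeated squaring mod 53: 52^1 = 52, 52^2 = 1, 52^4 = 1, 52^8 = 1, 52^16 = 1
  52^26 = 52^16 * 52^8 * 52^2 = 1 * 1 * 1 mod 53
    1 * 1 = 1 = 1 mod 53
    1 * 1 = 1 = 1 mod 53
  52^26 = 1 mod 53
Result 1: 52 is a quadratic residue mod 53.
52^26 mod 53 = 1

1


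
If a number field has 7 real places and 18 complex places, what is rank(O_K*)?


By Dirichlet's unit theorem:
rank = r1 + r2 - 1
= 7 + 18 - 1
= 24

24


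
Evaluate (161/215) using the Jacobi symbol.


Compute (161/215) via quadratic reciprocity:
  reciprocity: (161/215) -> +(215/161)
  reduce: (54/161)
  pull out 2: (2/161) = +1  (since 161 mod 8 = 1)
  reciprocity: (27/161) -> +(161/27)
  reduce: (26/27)
  pull out 2: (2/27) = -1  (since 27 mod 8 = 3)
  reciprocity: (13/27) -> +(27/13)
  reduce: (1/13)
  (1/13) = 1
Product of signs = -1

-1


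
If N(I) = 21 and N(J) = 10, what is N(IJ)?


N(IJ) = N(I) * N(J)
= 21 * 10
= 210

210


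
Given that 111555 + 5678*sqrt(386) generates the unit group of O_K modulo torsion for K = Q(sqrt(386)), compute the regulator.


epsilon = 111555 + 5678*sqrt(386)
= 223110.0000
R = ln(223110.0000)
= 12.3154

12.3154


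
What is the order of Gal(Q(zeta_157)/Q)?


|Gal(Q(zeta_157)/Q)| = phi(157)
= 156

156


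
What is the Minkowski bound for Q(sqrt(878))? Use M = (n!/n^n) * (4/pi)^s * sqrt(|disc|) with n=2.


d = 878, d mod 4 = 2, so disc(K) = 4d = 3512; |disc(K)| = 3512
Real quadratic field, so n = 2, s = r2 = 0, r1 = 2
M = (n!/n^n) * (4/pi)^s * sqrt(|disc(K)|) = (2!/2^2) * (4/pi)^0 * sqrt(3512)
= 0.5 * 1.000000 * 59.262130
= 29.6311

29.6311


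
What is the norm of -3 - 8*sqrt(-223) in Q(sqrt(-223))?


N(a + b*sqrt(d)) = a^2 - d*b^2
= (-3)^2 - (-223)*(-8)^2
= 9 + 14272
= 14281

14281


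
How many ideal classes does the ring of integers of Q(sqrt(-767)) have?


K = Q(sqrt(-767)). d mod 4 = 1, so D = disc(K) = d = -767
h(K) equals the number of primitive reduced positive-definite forms (a, b, c) = a*x^2 + b*x*y + c*y^2 with b^2 - 4ac = D,
where reduced means |b| <= a <= c, with b >= 0 whenever |b| = a or a = c, and primitive means gcd(a, b, c) = 1.
Reduced forces 3a^2 <= |D| = 767, so 1 <= a <= 15; b must have the parity of D, and c = (b^2 - D)/(4a) must be an integer >= a.
Enumerate a = 1..15, b in [-a, a]:
  a=1: (1, 1, 192)  [1]
  a=2: (2, -1, 96), (2, 1, 96)  [2]
  a=3: (3, -1, 64), (3, 1, 64)  [2]
  a=4: (4, -1, 48), (4, 1, 48)  [2]
  a=5: none
  a=6: (6, -5, 33), (6, -1, 32), (6, 1, 32), (6, 5, 33)  [4]
  a=7: none
  a=8: (8, -1, 24), (8, 1, 24)  [2]
  a=9: (9, -5, 22), (9, 5, 22)  [2]
  a=10: none
  a=11: (11, -5, 18), (11, 5, 18)  [2]
  a=12: (12, -7, 17), (12, -1, 16), (12, 1, 16), (12, 7, 17)  [4]
  a=13: (13, 13, 18)  [1]
  a=14..15: none
Total reduced forms: 1 + 2 + 2 + 2 + 4 + 2 + 2 + 2 + 4 + 1 = 22
h = 22

22


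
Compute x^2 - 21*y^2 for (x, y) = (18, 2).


x^2 - d*y^2
= 18^2 - 21*2^2
= 324 - 84
= 240

240


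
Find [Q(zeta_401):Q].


The degree equals Euler's totient phi(401).
401 = 401
phi(401) = 400

400


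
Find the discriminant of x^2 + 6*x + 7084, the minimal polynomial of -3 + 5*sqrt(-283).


The element -3 + 5*sqrt(-283) has minimal polynomial:
x^2 + 6*x + 7084
Discriminant = (6)^2 - 4*(7084)
= 36 - 28336
= -28300

-28300


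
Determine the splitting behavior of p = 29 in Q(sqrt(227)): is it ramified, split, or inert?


K = Q(sqrt(227)). Since d mod 4 = 3, disc(K) = 908.
Check p | disc: 908 mod 29 = 9.
p does not divide disc. Compute Legendre symbol (d/p):
24^((29-1)/2) mod 29 = 1
(d/p) = 1, so p splits: (p) = P*P' with e=1, f=1, g=2.
Therefore p is split.

split


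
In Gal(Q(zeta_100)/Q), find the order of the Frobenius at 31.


The Frobenius at p in Gal(Q(zeta_n)/Q) = (Z/nZ)* is the class of p, so its order is ord_100(31), the smallest k >= 1 with 31^k = 1 mod 100.
n = 100 = 2^2 * 5^2, phi(100) = 40; the order divides phi(n).
Divisors of 40: 1, 2, 4, 5, 8, 10, 20, 40
Repeated squaring mod 100: 31^1 = 31, 31^2 = 61, 31^4 = 21, 31^8 = 41, 31^16 = 81, 31^32 = 61
Test divisors in increasing order:
  k=1: 31^1 = 31 mod 100
  k=2: 31^2 = 61 mod 100
  k=4: 31^4 = 21 mod 100
  k=5: 31^5 = 21 * 31 = 51 mod 100
  k=8: 31^8 = 41 mod 100
  k=10: 31^10 = 41 * 61 = 1 mod 100  <- first divisor giving 1
Order = 10

10


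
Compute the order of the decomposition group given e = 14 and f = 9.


|D_P| = e * f
= 14 * 9
= 126

126


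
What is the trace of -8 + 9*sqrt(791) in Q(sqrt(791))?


Tr(a + b*sqrt(d)) = (a + b*sqrt(d)) + (a - b*sqrt(d)) = 2a
= 2 * (-8)
= -16

-16


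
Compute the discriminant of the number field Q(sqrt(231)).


For K = Q(sqrt(d)) with d squarefree: disc(K) = d if d = 1 mod 4, and disc(K) = 4d if d = 2 or 3 mod 4.
Here d = 231, and d mod 4 = 3.
d = 3 mod 4, not 1 (O_K = Z[sqrt(d)]), so disc(K) = 4d = 4 * (231) = 924

924


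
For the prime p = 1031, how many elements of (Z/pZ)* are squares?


For prime p, the number of non-zero quadratic residues is (p-1)/2.
= (1031-1)/2
= 515

515


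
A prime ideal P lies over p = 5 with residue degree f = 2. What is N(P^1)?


N(P^a) = p^(a*f)
= 5^(1*2)
= 5^2
= 25

25


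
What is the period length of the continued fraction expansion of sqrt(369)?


Run the CF algorithm for sqrt(369).
a_0 = floor(sqrt(369)) = 19; set m_0=0, q_0=1.
Recurrence: m' = q*a - m,  q' = (d - m'^2)/q,  a' = floor((a_0 + m')/q').
  step 1: m=19, q=8, a=4
  step 2: m=13, q=25, a=1
  step 3: m=12, q=9, a=3
  step 4: m=15, q=16, a=2
  step 5: m=17, q=5, a=7
  step 6: m=18, q=9, a=4
  step 7: m=18, q=5, a=7
  step 8: m=17, q=16, a=2
  step 9: m=15, q=9, a=3
  step 10: m=12, q=25, a=1
  step 11: m=13, q=8, a=4
  step 12: m=19, q=1, a=38
a_12 = 2*a_0 = 38, so the period closes here.
sqrt(369) = [19; 4, 1, 3, 2, 7, 4, 7, 2, 3, 1, 4, 38]
Period length = 12

12


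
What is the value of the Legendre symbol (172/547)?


p = 547 is prime, so compute (172/547) with the reciprocity algorithm (Jacobi-symbol steps: pull out 2s via (2/n), flip via reciprocity, reduce):
  pull out 2: (2/547) = -1  (since 547 mod 8 = 3)
  pull out 2: (2/547) = -1  (since 547 mod 8 = 3)
  reciprocity: (43/547) -> -(547/43)
  reduce: (31/43)
  reciprocity: (31/43) -> -(43/31)
  reduce: (12/31)
  pull out 2: (2/31) = +1  (since 31 mod 8 = 7)
  pull out 2: (2/31) = +1  (since 31 mod 8 = 7)
  reciprocity: (3/31) -> -(31/3)
  reduce: (1/3)
  (1/3) = 1
Product of signs = -1
(172/547) = -1

-1


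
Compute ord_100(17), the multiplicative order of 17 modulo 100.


We want ord_100(17), the smallest k >= 1 with 17^k = 1 mod 100.
n = 100 = 2^2 * 5^2, phi(100) = 40; the order divides phi(n).
Divisors of 40: 1, 2, 4, 5, 8, 10, 20, 40
Repeated squaring mod 100: 17^1 = 17, 17^2 = 89, 17^4 = 21, 17^8 = 41, 17^16 = 81, 17^32 = 61
Test divisors in increasing order:
  k=1: 17^1 = 17 mod 100
  k=2: 17^2 = 89 mod 100
  k=4: 17^4 = 21 mod 100
  k=5: 17^5 = 21 * 17 = 57 mod 100
  k=8: 17^8 = 41 mod 100
  k=10: 17^10 = 41 * 89 = 49 mod 100
  k=20: 17^20 = 81 * 21 = 1 mod 100  <- first divisor giving 1
Order = 20

20


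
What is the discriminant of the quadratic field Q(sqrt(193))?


For K = Q(sqrt(d)) with d squarefree: disc(K) = d if d = 1 mod 4, and disc(K) = 4d if d = 2 or 3 mod 4.
Here d = 193, and d mod 4 = 1.
d = 1 mod 4 (O_K = Z[(1+sqrt(d))/2]), so disc(K) = d = 193

193


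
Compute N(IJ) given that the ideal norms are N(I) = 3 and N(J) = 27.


N(IJ) = N(I) * N(J)
= 3 * 27
= 81

81


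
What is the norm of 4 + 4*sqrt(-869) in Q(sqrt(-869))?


N(a + b*sqrt(d)) = a^2 - d*b^2
= (4)^2 - (-869)*(4)^2
= 16 + 13904
= 13920

13920


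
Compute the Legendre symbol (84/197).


p = 197 is prime, so compute (84/197) with the reciprocity algorithm (Jacobi-symbol steps: pull out 2s via (2/n), flip via reciprocity, reduce):
  pull out 2: (2/197) = -1  (since 197 mod 8 = 5)
  pull out 2: (2/197) = -1  (since 197 mod 8 = 5)
  reciprocity: (21/197) -> +(197/21)
  reduce: (8/21)
  pull out 2: (2/21) = -1  (since 21 mod 8 = 5)
  pull out 2: (2/21) = -1  (since 21 mod 8 = 5)
  pull out 2: (2/21) = -1  (since 21 mod 8 = 5)
  (1/21) = 1
Product of signs = -1
(84/197) = -1

-1


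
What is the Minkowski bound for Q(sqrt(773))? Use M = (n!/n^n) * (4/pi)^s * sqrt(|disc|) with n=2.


d = 773, d mod 4 = 1, so disc(K) = d = 773; |disc(K)| = 773
Real quadratic field, so n = 2, s = r2 = 0, r1 = 2
M = (n!/n^n) * (4/pi)^s * sqrt(|disc(K)|) = (2!/2^2) * (4/pi)^0 * sqrt(773)
= 0.5 * 1.000000 * 27.802878
= 13.9014

13.9014


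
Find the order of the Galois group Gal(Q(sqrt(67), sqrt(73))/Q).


The 2 square roots of distinct primes are multiplicatively independent over Q,
so [K:Q] = 2^2 and Gal(K/Q) is isomorphic to (Z/2Z)^2.
|Gal| = 2^2 = 4

4


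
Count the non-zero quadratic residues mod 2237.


For prime p, the number of non-zero quadratic residues is (p-1)/2.
= (2237-1)/2
= 1118

1118


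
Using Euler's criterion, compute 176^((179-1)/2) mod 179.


p = 179 is prime and the exponent is (p-1)/2 = 89, so by Euler's criterion 176^89 = (176/179) = +1 or -1 mod 179.
Compute by square-and-multiply:
  89 = 64 + 16 + 8 + 1 (binary 1011001)
  Repeated squaring mod 179: 176^1 = 176, 176^2 = 9, 176^4 = 81, 176^8 = 117, 176^16 = 85, 176^32 = 65, 176^64 = 108
  176^89 = 176^64 * 176^16 * 176^8 * 176^1 = 108 * 85 * 117 * 176 mod 179
    108 * 85 = 9180 = 51 mod 179
    51 * 117 = 5967 = 60 mod 179
    60 * 176 = 10560 = 178 mod 179
  176^89 = 178 mod 179
Result 178 = p - 1 = -1 mod 179: 176 is a quadratic non-residue mod 179. As a residue in [0, p-1] the value is 178.
176^89 mod 179 = 178

178


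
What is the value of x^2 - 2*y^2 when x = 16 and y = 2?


x^2 - d*y^2
= 16^2 - 2*2^2
= 256 - 8
= 248

248


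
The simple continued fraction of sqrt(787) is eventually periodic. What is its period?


Run the CF algorithm for sqrt(787).
a_0 = floor(sqrt(787)) = 28; set m_0=0, q_0=1.
Recurrence: m' = q*a - m,  q' = (d - m'^2)/q,  a' = floor((a_0 + m')/q').
  step 1: m=28, q=3, a=18
  step 2: m=26, q=37, a=1
  step 3: m=11, q=18, a=2
  step 4: m=25, q=9, a=5
  step 5: m=20, q=43, a=1
  step 6: m=23, q=6, a=8
  step 7: m=25, q=27, a=1
  step 8: m=2, q=29, a=1
  step 9: m=27, q=2, a=27
  step 10: m=27, q=29, a=1
  step 11: m=2, q=27, a=1
  step 12: m=25, q=6, a=8
  step 13: m=23, q=43, a=1
  step 14: m=20, q=9, a=5
  step 15: m=25, q=18, a=2
  step 16: m=11, q=37, a=1
  step 17: m=26, q=3, a=18
  step 18: m=28, q=1, a=56
a_18 = 2*a_0 = 56, so the period closes here.
sqrt(787) = [28; 18, 1, 2, 5, 1, 8, 1, 1, 27, 1, 1, 8, 1, 5, 2, 1, 18, 56]
Period length = 18

18


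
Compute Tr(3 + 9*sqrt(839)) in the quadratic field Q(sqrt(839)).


Tr(a + b*sqrt(d)) = (a + b*sqrt(d)) + (a - b*sqrt(d)) = 2a
= 2 * (3)
= 6

6


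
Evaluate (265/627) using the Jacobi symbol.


Compute (265/627) via quadratic reciprocity:
  reciprocity: (265/627) -> +(627/265)
  reduce: (97/265)
  reciprocity: (97/265) -> +(265/97)
  reduce: (71/97)
  reciprocity: (71/97) -> +(97/71)
  reduce: (26/71)
  pull out 2: (2/71) = +1  (since 71 mod 8 = 7)
  reciprocity: (13/71) -> +(71/13)
  reduce: (6/13)
  pull out 2: (2/13) = -1  (since 13 mod 8 = 5)
  reciprocity: (3/13) -> +(13/3)
  reduce: (1/3)
  (1/3) = 1
Product of signs = -1

-1


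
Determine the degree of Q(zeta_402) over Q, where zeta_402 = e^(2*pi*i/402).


The degree equals Euler's totient phi(402).
402 = 2 * 3 * 67
phi(402) = 132

132


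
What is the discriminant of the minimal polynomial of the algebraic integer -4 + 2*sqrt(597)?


The element -4 + 2*sqrt(597) has minimal polynomial:
x^2 + 8*x - 2372
Discriminant = (8)^2 - 4*(-2372)
= 64 + 9488
= 9552

9552


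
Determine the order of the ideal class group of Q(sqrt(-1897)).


K = Q(sqrt(-1897)). d mod 4 = 3, so D = disc(K) = 4d = -7588
h(K) equals the number of primitive reduced positive-definite forms (a, b, c) = a*x^2 + b*x*y + c*y^2 with b^2 - 4ac = D,
where reduced means |b| <= a <= c, with b >= 0 whenever |b| = a or a = c, and primitive means gcd(a, b, c) = 1.
Reduced forces 3a^2 <= |D| = 7588, so 1 <= a <= 50; b must have the parity of D, and c = (b^2 - D)/(4a) must be an integer >= a.
Enumerate a = 1..50, b in [-a, a]:
  a=1: (1, 0, 1897)  [1]
  a=2: (2, 2, 949)  [1]
  a=3..6: none
  a=7: (7, 0, 271)  [1]
  a=8..12: none
  a=13: (13, -2, 146), (13, 2, 146)  [2]
  a=14: (14, 14, 139)  [1]
  a=15..22: none
  a=23: (23, -18, 86), (23, 18, 86)  [2]
  a=24..25: none
  a=26: (26, -2, 73), (26, 2, 73)  [2]
  a=27..30: none
  a=31: (31, -10, 62), (31, 10, 62)  [2]
  a=32..36: none
  a=37: (37, -16, 53), (37, 16, 53)  [2]
  a=38..42: none
  a=43: (43, -18, 46), (43, 18, 46)  [2]
  a=44..50: none
Total reduced forms: 1 + 1 + 1 + 2 + 1 + 2 + 2 + 2 + 2 + 2 = 16
h = 16

16
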